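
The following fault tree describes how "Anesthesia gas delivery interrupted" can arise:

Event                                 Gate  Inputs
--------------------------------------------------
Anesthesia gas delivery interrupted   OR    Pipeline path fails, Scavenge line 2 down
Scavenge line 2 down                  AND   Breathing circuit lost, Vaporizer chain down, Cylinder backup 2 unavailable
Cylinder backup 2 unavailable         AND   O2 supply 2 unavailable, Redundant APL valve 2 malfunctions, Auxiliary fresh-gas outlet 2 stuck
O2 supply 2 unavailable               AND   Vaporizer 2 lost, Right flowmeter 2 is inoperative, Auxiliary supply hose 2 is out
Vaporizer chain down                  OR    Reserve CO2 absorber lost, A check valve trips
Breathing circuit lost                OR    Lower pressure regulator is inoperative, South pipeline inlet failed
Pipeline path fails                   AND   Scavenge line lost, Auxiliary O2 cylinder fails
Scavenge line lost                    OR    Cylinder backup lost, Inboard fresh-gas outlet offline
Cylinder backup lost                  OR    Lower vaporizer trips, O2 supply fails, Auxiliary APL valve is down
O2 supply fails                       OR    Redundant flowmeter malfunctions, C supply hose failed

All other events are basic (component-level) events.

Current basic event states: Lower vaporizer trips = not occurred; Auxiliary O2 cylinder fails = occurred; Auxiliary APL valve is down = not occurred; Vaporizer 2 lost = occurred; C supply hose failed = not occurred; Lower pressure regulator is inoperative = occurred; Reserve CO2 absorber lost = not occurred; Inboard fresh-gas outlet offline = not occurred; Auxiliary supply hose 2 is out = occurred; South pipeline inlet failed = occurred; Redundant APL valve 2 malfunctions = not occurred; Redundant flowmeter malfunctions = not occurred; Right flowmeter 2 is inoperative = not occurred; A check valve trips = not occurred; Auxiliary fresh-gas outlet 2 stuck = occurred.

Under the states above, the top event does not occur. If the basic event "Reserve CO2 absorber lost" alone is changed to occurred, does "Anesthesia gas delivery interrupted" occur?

No

Counterfactual: set "Reserve CO2 absorber lost" to occurred.
O2 supply fails [OR]: Redundant flowmeter malfunctions=not, C supply hose failed=not → no input occurs → does not occur.
Cylinder backup lost [OR]: Lower vaporizer trips=not, O2 supply fails=not, Auxiliary APL valve is down=not → no input occurs → does not occur.
Scavenge line lost [OR]: Cylinder backup lost=not, Inboard fresh-gas outlet offline=not → no input occurs → does not occur.
Pipeline path fails [AND]: Scavenge line lost=not, Auxiliary O2 cylinder fails=occurs → not all inputs occur → does not occur.
Breathing circuit lost [OR]: Lower pressure regulator is inoperative=occurs, South pipeline inlet failed=occurs → at least one input occurs → occurs.
Vaporizer chain down [OR]: Reserve CO2 absorber lost=occurs, A check valve trips=not → at least one input occurs → occurs.
O2 supply 2 unavailable [AND]: Vaporizer 2 lost=occurs, Right flowmeter 2 is inoperative=not, Auxiliary supply hose 2 is out=occurs → not all inputs occur → does not occur.
Cylinder backup 2 unavailable [AND]: O2 supply 2 unavailable=not, Redundant APL valve 2 malfunctions=not, Auxiliary fresh-gas outlet 2 stuck=occurs → not all inputs occur → does not occur.
Scavenge line 2 down [AND]: Breathing circuit lost=occurs, Vaporizer chain down=occurs, Cylinder backup 2 unavailable=not → not all inputs occur → does not occur.
Anesthesia gas delivery interrupted [OR]: Pipeline path fails=not, Scavenge line 2 down=not → no input occurs → does not occur.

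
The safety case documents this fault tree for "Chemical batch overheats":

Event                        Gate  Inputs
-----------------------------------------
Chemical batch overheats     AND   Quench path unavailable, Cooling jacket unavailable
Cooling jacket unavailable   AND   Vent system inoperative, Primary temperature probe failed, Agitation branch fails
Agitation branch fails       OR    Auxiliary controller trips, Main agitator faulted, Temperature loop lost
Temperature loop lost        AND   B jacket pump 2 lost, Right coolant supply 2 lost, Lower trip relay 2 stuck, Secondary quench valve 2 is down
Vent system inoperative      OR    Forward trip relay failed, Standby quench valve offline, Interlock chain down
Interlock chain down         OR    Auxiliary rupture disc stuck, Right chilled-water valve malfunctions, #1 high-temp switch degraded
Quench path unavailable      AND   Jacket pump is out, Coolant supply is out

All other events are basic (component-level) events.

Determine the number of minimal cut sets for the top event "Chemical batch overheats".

Quench path unavailable [AND]: one cut set from each child combined → 1 × 1 = 1 cut set(s).
Interlock chain down [OR]: union of children's cut sets → 3 cut set(s).
Vent system inoperative [OR]: union of children's cut sets → 5 cut set(s).
Temperature loop lost [AND]: one cut set from each child combined → 1 × 1 × 1 × 1 = 1 cut set(s).
Agitation branch fails [OR]: union of children's cut sets → 3 cut set(s).
Cooling jacket unavailable [AND]: one cut set from each child combined → 5 × 1 × 3 = 15 cut set(s).
Chemical batch overheats [AND]: one cut set from each child combined → 1 × 15 = 15 cut set(s).

15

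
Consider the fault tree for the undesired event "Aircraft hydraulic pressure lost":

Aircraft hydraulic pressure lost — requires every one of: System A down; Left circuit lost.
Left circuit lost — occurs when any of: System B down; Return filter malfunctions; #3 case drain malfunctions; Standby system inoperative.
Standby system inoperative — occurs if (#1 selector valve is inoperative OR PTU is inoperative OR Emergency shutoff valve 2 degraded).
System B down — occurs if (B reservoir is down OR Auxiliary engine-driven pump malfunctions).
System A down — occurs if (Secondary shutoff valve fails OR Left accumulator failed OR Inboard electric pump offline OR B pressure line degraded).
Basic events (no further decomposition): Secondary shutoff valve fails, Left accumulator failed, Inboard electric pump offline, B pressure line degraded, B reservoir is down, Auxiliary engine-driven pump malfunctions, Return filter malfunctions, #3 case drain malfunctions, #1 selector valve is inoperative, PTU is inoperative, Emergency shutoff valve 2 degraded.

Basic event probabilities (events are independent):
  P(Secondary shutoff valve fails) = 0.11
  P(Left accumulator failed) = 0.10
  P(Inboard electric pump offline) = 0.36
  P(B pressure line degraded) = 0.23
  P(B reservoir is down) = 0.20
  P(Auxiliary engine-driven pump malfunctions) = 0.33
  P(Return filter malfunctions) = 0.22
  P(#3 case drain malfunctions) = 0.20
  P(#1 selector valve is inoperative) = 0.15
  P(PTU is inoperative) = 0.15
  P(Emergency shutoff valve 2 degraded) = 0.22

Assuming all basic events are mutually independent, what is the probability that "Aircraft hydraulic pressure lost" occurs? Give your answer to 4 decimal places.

0.4912

P(System A down) [OR] = 1 − (1−0.11) × (1−0.10) × (1−0.36) × (1−0.23) = 0.605267
P(System B down) [OR] = 1 − (1−0.20) × (1−0.33) = 0.464000
P(Standby system inoperative) [OR] = 1 − (1−0.15) × (1−0.15) × (1−0.22) = 0.436450
P(Left circuit lost) [OR] = 1 − (1−0.464000) × (1−0.22) × (1−0.20) × (1−0.436450) = 0.811513
P(Aircraft hydraulic pressure lost) [AND] = 0.605267 × 0.811513 = 0.491182
Rounded to 4 decimal places: P(Aircraft hydraulic pressure lost) ≈ 0.4912.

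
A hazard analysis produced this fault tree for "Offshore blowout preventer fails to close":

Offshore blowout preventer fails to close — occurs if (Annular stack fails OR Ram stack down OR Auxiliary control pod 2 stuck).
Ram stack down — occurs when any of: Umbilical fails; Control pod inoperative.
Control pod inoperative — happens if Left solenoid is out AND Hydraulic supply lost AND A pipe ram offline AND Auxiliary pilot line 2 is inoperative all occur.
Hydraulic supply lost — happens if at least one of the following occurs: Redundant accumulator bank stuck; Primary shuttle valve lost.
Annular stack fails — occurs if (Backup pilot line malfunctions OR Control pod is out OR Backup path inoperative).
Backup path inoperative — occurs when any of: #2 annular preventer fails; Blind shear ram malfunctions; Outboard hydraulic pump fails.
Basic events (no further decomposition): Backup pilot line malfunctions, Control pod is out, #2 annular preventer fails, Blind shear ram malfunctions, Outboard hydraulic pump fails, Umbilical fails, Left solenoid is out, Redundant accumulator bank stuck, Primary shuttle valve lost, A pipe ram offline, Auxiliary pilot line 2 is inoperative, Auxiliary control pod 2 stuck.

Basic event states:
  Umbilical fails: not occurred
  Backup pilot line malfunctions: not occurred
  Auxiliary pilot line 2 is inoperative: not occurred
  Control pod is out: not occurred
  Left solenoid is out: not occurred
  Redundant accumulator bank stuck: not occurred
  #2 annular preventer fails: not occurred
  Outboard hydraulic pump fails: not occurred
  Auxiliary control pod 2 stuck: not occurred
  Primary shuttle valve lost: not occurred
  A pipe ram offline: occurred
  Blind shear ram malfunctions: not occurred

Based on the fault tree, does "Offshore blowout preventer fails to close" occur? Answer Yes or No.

No

Backup path inoperative [OR]: #2 annular preventer fails=not, Blind shear ram malfunctions=not, Outboard hydraulic pump fails=not → no input occurs → does not occur.
Annular stack fails [OR]: Backup pilot line malfunctions=not, Control pod is out=not, Backup path inoperative=not → no input occurs → does not occur.
Hydraulic supply lost [OR]: Redundant accumulator bank stuck=not, Primary shuttle valve lost=not → no input occurs → does not occur.
Control pod inoperative [AND]: Left solenoid is out=not, Hydraulic supply lost=not, A pipe ram offline=occurs, Auxiliary pilot line 2 is inoperative=not → not all inputs occur → does not occur.
Ram stack down [OR]: Umbilical fails=not, Control pod inoperative=not → no input occurs → does not occur.
Offshore blowout preventer fails to close [OR]: Annular stack fails=not, Ram stack down=not, Auxiliary control pod 2 stuck=not → no input occurs → does not occur.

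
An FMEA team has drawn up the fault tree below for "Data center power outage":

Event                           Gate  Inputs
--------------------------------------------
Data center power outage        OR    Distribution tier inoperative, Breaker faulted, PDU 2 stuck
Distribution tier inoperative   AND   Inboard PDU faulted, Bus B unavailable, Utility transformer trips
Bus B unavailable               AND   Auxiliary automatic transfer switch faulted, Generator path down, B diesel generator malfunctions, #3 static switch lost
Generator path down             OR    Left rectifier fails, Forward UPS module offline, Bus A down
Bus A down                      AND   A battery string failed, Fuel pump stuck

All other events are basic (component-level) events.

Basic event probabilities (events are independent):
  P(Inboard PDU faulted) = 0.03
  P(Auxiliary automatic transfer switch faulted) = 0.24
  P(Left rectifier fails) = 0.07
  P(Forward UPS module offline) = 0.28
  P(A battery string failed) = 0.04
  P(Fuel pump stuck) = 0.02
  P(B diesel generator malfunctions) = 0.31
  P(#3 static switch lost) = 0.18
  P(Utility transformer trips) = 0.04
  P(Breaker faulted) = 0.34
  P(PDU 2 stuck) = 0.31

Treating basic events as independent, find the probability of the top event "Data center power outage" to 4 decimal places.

0.5446

P(Bus A down) [AND] = 0.04 × 0.02 = 0.000800
P(Generator path down) [OR] = 1 − (1−0.07) × (1−0.28) × (1−0.000800) = 0.330936
P(Bus B unavailable) [AND] = 0.24 × 0.330936 × 0.31 × 0.18 = 0.004432
P(Distribution tier inoperative) [AND] = 0.03 × 0.004432 × 0.04 = 0.000005
P(Data center power outage) [OR] = 1 − (1−0.000005) × (1−0.34) × (1−0.31) = 0.544602
Rounded to 4 decimal places: P(Data center power outage) ≈ 0.5446.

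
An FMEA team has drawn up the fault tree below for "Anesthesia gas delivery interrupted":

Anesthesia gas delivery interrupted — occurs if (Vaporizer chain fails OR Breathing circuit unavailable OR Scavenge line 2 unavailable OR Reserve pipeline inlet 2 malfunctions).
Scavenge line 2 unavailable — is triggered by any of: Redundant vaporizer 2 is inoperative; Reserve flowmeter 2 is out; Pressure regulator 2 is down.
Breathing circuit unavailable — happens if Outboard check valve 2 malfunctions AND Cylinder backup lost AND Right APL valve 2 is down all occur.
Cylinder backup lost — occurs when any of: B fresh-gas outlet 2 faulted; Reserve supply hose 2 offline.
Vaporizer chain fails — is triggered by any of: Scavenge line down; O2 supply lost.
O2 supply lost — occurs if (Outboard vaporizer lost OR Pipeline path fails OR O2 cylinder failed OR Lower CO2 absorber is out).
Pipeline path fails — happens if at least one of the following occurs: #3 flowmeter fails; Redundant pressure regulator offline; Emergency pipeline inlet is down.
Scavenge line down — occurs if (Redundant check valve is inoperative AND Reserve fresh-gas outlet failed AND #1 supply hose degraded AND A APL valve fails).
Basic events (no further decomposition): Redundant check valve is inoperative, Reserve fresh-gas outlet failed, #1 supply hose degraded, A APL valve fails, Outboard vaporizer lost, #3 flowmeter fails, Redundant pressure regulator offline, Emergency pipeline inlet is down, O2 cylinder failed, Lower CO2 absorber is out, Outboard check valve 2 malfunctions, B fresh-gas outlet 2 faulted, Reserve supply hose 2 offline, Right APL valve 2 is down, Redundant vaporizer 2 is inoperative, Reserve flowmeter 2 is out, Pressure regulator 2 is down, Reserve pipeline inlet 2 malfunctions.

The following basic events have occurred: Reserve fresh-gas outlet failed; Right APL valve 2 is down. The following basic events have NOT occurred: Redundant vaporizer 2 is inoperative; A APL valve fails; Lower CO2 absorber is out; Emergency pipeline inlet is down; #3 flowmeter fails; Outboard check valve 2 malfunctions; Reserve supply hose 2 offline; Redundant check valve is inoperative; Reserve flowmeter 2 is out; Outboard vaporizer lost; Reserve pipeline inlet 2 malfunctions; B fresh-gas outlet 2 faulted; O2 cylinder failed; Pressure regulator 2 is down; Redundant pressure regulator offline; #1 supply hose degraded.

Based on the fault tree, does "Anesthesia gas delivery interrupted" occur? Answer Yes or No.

No

Scavenge line down [AND]: Redundant check valve is inoperative=not, Reserve fresh-gas outlet failed=occurs, #1 supply hose degraded=not, A APL valve fails=not → not all inputs occur → does not occur.
Pipeline path fails [OR]: #3 flowmeter fails=not, Redundant pressure regulator offline=not, Emergency pipeline inlet is down=not → no input occurs → does not occur.
O2 supply lost [OR]: Outboard vaporizer lost=not, Pipeline path fails=not, O2 cylinder failed=not, Lower CO2 absorber is out=not → no input occurs → does not occur.
Vaporizer chain fails [OR]: Scavenge line down=not, O2 supply lost=not → no input occurs → does not occur.
Cylinder backup lost [OR]: B fresh-gas outlet 2 faulted=not, Reserve supply hose 2 offline=not → no input occurs → does not occur.
Breathing circuit unavailable [AND]: Outboard check valve 2 malfunctions=not, Cylinder backup lost=not, Right APL valve 2 is down=occurs → not all inputs occur → does not occur.
Scavenge line 2 unavailable [OR]: Redundant vaporizer 2 is inoperative=not, Reserve flowmeter 2 is out=not, Pressure regulator 2 is down=not → no input occurs → does not occur.
Anesthesia gas delivery interrupted [OR]: Vaporizer chain fails=not, Breathing circuit unavailable=not, Scavenge line 2 unavailable=not, Reserve pipeline inlet 2 malfunctions=not → no input occurs → does not occur.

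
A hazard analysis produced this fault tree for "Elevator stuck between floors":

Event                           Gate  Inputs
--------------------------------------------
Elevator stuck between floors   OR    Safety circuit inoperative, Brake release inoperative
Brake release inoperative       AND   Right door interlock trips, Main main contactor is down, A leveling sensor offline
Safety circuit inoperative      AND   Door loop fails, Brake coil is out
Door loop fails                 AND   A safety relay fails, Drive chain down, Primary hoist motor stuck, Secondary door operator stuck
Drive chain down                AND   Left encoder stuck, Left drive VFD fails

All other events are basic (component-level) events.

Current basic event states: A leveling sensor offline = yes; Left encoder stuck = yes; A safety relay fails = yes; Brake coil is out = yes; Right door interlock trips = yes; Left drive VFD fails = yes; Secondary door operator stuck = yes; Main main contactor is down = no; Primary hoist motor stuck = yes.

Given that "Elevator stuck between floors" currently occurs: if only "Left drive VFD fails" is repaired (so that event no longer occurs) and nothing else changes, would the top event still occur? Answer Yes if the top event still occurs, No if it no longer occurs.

Counterfactual: set "Left drive VFD fails" to not occurred.
Drive chain down [AND]: Left encoder stuck=occurs, Left drive VFD fails=not → not all inputs occur → does not occur.
Door loop fails [AND]: A safety relay fails=occurs, Drive chain down=not, Primary hoist motor stuck=occurs, Secondary door operator stuck=occurs → not all inputs occur → does not occur.
Safety circuit inoperative [AND]: Door loop fails=not, Brake coil is out=occurs → not all inputs occur → does not occur.
Brake release inoperative [AND]: Right door interlock trips=occurs, Main main contactor is down=not, A leveling sensor offline=occurs → not all inputs occur → does not occur.
Elevator stuck between floors [OR]: Safety circuit inoperative=not, Brake release inoperative=not → no input occurs → does not occur.

No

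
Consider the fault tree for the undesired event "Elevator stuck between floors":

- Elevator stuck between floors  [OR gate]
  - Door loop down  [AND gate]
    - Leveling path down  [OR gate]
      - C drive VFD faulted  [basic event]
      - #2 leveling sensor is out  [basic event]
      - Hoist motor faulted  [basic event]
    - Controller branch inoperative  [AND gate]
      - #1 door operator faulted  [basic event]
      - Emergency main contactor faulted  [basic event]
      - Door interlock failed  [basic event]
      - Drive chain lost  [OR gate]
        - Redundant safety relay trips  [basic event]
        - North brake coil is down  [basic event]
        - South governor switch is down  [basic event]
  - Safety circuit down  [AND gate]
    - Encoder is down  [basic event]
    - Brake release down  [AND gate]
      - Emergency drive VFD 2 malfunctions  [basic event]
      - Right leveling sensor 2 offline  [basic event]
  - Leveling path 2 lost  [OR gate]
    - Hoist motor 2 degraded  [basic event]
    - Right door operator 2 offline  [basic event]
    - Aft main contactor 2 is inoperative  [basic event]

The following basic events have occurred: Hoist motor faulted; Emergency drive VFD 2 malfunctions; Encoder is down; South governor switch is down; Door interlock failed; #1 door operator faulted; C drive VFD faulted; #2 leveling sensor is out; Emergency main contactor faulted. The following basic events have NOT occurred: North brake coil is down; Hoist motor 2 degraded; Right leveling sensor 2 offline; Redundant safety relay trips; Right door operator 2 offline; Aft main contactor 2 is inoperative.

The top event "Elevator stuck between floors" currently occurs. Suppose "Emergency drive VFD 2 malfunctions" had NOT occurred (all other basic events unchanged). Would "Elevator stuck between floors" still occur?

Yes

Counterfactual: set "Emergency drive VFD 2 malfunctions" to not occurred.
Leveling path down [OR]: C drive VFD faulted=occurs, #2 leveling sensor is out=occurs, Hoist motor faulted=occurs → at least one input occurs → occurs.
Drive chain lost [OR]: Redundant safety relay trips=not, North brake coil is down=not, South governor switch is down=occurs → at least one input occurs → occurs.
Controller branch inoperative [AND]: #1 door operator faulted=occurs, Emergency main contactor faulted=occurs, Door interlock failed=occurs, Drive chain lost=occurs → all inputs occur → occurs.
Door loop down [AND]: Leveling path down=occurs, Controller branch inoperative=occurs → all inputs occur → occurs.
Brake release down [AND]: Emergency drive VFD 2 malfunctions=not, Right leveling sensor 2 offline=not → not all inputs occur → does not occur.
Safety circuit down [AND]: Encoder is down=occurs, Brake release down=not → not all inputs occur → does not occur.
Leveling path 2 lost [OR]: Hoist motor 2 degraded=not, Right door operator 2 offline=not, Aft main contactor 2 is inoperative=not → no input occurs → does not occur.
Elevator stuck between floors [OR]: Door loop down=occurs, Safety circuit down=not, Leveling path 2 lost=not → at least one input occurs → occurs.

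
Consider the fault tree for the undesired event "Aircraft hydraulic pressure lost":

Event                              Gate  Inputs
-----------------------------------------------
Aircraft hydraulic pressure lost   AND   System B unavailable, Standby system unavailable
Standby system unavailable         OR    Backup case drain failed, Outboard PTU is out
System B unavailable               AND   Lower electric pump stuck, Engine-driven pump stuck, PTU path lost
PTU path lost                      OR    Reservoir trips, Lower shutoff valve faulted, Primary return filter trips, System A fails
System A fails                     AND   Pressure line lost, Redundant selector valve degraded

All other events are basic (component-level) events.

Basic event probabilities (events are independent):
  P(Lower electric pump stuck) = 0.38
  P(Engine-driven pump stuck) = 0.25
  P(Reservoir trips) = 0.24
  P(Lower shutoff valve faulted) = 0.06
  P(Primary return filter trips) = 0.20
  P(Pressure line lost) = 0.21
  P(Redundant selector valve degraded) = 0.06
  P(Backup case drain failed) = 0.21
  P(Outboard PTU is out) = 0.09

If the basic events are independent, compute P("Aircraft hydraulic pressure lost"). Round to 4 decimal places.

P(System A fails) [AND] = 0.21 × 0.06 = 0.012600
P(PTU path lost) [OR] = 1 − (1−0.24) × (1−0.06) × (1−0.20) × (1−0.012600) = 0.435681
P(System B unavailable) [AND] = 0.38 × 0.25 × 0.435681 = 0.041390
P(Standby system unavailable) [OR] = 1 − (1−0.21) × (1−0.09) = 0.281100
P(Aircraft hydraulic pressure lost) [AND] = 0.041390 × 0.281100 = 0.011635
Rounded to 4 decimal places: P(Aircraft hydraulic pressure lost) ≈ 0.0116.

0.0116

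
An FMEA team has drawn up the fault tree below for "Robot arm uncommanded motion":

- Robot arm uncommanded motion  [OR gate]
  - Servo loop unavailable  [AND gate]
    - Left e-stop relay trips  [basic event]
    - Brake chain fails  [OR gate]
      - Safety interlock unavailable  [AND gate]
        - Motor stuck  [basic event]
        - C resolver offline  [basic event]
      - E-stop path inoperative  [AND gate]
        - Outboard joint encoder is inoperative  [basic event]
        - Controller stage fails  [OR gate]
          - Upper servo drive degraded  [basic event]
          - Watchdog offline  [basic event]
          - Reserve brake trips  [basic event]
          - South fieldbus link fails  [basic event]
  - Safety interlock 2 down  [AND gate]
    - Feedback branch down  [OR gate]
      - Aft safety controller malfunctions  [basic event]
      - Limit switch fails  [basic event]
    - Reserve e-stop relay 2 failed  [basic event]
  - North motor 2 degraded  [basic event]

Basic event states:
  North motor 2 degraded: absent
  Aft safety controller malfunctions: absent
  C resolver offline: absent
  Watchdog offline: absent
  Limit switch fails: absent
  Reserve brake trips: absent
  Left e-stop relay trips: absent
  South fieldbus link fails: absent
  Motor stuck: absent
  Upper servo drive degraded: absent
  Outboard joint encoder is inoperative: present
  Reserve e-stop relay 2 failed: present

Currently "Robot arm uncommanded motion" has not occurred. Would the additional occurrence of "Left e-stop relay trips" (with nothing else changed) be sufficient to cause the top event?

No

Counterfactual: set "Left e-stop relay trips" to occurred.
Safety interlock unavailable [AND]: Motor stuck=not, C resolver offline=not → not all inputs occur → does not occur.
Controller stage fails [OR]: Upper servo drive degraded=not, Watchdog offline=not, Reserve brake trips=not, South fieldbus link fails=not → no input occurs → does not occur.
E-stop path inoperative [AND]: Outboard joint encoder is inoperative=occurs, Controller stage fails=not → not all inputs occur → does not occur.
Brake chain fails [OR]: Safety interlock unavailable=not, E-stop path inoperative=not → no input occurs → does not occur.
Servo loop unavailable [AND]: Left e-stop relay trips=occurs, Brake chain fails=not → not all inputs occur → does not occur.
Feedback branch down [OR]: Aft safety controller malfunctions=not, Limit switch fails=not → no input occurs → does not occur.
Safety interlock 2 down [AND]: Feedback branch down=not, Reserve e-stop relay 2 failed=occurs → not all inputs occur → does not occur.
Robot arm uncommanded motion [OR]: Servo loop unavailable=not, Safety interlock 2 down=not, North motor 2 degraded=not → no input occurs → does not occur.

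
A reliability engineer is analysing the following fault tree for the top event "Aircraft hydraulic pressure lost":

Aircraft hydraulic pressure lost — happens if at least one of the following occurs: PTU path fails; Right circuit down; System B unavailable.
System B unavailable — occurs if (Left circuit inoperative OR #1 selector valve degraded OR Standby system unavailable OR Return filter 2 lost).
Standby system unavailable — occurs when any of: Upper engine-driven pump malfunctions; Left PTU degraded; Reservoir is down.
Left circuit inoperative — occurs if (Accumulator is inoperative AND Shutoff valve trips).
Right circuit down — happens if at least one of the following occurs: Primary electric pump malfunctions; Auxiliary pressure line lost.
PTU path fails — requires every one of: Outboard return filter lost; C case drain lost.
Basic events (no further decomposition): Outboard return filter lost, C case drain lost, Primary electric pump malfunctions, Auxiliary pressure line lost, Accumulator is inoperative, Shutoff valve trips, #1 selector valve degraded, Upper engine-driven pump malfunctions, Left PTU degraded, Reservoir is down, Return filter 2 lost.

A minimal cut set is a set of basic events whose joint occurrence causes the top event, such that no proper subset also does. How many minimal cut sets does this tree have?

PTU path fails [AND]: one cut set from each child combined → 1 × 1 = 1 cut set(s).
Right circuit down [OR]: union of children's cut sets → 2 cut set(s).
Left circuit inoperative [AND]: one cut set from each child combined → 1 × 1 = 1 cut set(s).
Standby system unavailable [OR]: union of children's cut sets → 3 cut set(s).
System B unavailable [OR]: union of children's cut sets → 6 cut set(s).
Aircraft hydraulic pressure lost [OR]: union of children's cut sets → 9 cut set(s).
Minimal cut sets: {C case drain lost, Outboard return filter lost}; {Primary electric pump malfunctions}; {Auxiliary pressure line lost}; {Accumulator is inoperative, Shutoff valve trips}; {#1 selector valve degraded}; {Upper engine-driven pump malfunctions}; {Left PTU degraded}; {Reservoir is down}; {Return filter 2 lost}.

9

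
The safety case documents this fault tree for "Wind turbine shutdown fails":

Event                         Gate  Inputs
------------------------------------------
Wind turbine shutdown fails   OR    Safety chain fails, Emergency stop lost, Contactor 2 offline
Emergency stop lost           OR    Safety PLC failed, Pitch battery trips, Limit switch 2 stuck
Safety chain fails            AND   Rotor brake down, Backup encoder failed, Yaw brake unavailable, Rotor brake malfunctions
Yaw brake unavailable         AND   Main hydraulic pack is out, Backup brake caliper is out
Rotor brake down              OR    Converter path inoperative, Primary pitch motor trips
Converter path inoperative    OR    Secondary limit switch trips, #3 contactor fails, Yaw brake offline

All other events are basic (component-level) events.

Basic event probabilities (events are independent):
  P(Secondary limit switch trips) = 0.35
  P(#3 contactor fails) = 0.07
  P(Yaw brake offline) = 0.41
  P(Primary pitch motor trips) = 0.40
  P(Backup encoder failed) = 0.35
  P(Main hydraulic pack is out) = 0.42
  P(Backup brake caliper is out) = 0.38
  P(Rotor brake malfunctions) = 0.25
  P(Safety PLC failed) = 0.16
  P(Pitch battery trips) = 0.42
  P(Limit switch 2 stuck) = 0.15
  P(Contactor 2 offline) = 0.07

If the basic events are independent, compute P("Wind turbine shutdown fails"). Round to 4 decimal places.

0.6191

P(Converter path inoperative) [OR] = 1 − (1−0.35) × (1−0.07) × (1−0.41) = 0.643345
P(Rotor brake down) [OR] = 1 − (1−0.643345) × (1−0.40) = 0.786007
P(Yaw brake unavailable) [AND] = 0.42 × 0.38 = 0.159600
P(Safety chain fails) [AND] = 0.786007 × 0.35 × 0.159600 × 0.25 = 0.010977
P(Emergency stop lost) [OR] = 1 − (1−0.16) × (1−0.42) × (1−0.15) = 0.585880
P(Wind turbine shutdown fails) [OR] = 1 − (1−0.010977) × (1−0.585880) × (1−0.07) = 0.619096
Rounded to 4 decimal places: P(Wind turbine shutdown fails) ≈ 0.6191.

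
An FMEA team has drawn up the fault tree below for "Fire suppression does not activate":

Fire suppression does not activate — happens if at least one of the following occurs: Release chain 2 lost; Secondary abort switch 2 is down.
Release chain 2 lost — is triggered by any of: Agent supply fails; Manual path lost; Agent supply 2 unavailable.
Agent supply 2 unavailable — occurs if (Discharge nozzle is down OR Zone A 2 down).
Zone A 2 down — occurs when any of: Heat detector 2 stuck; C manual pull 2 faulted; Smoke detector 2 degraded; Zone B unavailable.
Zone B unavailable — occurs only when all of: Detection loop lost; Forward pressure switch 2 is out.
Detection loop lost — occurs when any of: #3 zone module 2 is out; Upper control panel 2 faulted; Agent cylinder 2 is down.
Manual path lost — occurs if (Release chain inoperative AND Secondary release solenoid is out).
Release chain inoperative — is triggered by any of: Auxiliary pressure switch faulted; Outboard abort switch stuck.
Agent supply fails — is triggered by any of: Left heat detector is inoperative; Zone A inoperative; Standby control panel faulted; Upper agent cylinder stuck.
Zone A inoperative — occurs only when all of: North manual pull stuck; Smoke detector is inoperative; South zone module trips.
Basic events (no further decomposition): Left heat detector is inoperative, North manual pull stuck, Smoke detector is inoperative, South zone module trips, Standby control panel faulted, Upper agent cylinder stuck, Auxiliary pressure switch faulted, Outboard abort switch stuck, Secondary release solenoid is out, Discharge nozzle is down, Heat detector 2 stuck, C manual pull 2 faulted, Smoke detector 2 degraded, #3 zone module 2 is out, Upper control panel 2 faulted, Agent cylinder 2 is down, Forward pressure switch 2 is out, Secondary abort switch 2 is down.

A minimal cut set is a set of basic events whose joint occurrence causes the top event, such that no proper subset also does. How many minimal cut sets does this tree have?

Zone A inoperative [AND]: one cut set from each child combined → 1 × 1 × 1 = 1 cut set(s).
Agent supply fails [OR]: union of children's cut sets → 4 cut set(s).
Release chain inoperative [OR]: union of children's cut sets → 2 cut set(s).
Manual path lost [AND]: one cut set from each child combined → 2 × 1 = 2 cut set(s).
Detection loop lost [OR]: union of children's cut sets → 3 cut set(s).
Zone B unavailable [AND]: one cut set from each child combined → 3 × 1 = 3 cut set(s).
Zone A 2 down [OR]: union of children's cut sets → 6 cut set(s).
Agent supply 2 unavailable [OR]: union of children's cut sets → 7 cut set(s).
Release chain 2 lost [OR]: union of children's cut sets → 13 cut set(s).
Fire suppression does not activate [OR]: union of children's cut sets → 14 cut set(s).

14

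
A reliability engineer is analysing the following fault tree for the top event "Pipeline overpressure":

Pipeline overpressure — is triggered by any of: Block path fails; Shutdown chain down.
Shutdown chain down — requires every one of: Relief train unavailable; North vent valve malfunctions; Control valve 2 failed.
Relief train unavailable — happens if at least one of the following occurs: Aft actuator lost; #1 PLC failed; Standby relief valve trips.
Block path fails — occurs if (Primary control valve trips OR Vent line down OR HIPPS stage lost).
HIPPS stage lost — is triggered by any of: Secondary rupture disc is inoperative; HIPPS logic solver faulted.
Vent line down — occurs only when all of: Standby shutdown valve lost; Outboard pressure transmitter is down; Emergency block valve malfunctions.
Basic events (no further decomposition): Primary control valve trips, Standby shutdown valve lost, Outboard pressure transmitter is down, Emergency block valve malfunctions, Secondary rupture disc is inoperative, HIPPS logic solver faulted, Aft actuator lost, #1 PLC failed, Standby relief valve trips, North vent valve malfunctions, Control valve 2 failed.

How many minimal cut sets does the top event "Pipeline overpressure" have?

Vent line down [AND]: one cut set from each child combined → 1 × 1 × 1 = 1 cut set(s).
HIPPS stage lost [OR]: union of children's cut sets → 2 cut set(s).
Block path fails [OR]: union of children's cut sets → 4 cut set(s).
Relief train unavailable [OR]: union of children's cut sets → 3 cut set(s).
Shutdown chain down [AND]: one cut set from each child combined → 3 × 1 × 1 = 3 cut set(s).
Pipeline overpressure [OR]: union of children's cut sets → 7 cut set(s).
Minimal cut sets: {Primary control valve trips}; {Emergency block valve malfunctions, Outboard pressure transmitter is down, Standby shutdown valve lost}; {Secondary rupture disc is inoperative}; {HIPPS logic solver faulted}; {Aft actuator lost, Control valve 2 failed, North vent valve malfunctions}; {#1 PLC failed, Control valve 2 failed, North vent valve malfunctions}; {Control valve 2 failed, North vent valve malfunctions, Standby relief valve trips}.

7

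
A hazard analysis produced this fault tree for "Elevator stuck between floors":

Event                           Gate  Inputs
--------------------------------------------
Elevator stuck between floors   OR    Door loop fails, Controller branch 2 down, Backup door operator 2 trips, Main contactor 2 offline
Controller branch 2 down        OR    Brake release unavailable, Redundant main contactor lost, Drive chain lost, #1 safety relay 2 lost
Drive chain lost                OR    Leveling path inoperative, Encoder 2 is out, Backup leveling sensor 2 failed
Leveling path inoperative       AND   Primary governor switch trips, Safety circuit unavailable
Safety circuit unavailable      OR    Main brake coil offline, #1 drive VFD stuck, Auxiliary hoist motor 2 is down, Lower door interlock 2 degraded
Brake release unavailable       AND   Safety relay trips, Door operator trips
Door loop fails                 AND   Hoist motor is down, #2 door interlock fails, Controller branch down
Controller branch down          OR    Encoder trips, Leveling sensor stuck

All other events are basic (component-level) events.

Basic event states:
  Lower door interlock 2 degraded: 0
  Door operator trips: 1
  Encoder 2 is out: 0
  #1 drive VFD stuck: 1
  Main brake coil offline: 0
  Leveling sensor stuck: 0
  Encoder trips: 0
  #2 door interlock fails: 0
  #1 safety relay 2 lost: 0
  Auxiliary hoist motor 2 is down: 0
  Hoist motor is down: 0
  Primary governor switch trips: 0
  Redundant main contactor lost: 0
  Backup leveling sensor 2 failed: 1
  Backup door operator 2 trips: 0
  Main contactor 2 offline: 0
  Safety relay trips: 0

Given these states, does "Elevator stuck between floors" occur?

Yes

Controller branch down [OR]: Encoder trips=not, Leveling sensor stuck=not → no input occurs → does not occur.
Door loop fails [AND]: Hoist motor is down=not, #2 door interlock fails=not, Controller branch down=not → not all inputs occur → does not occur.
Brake release unavailable [AND]: Safety relay trips=not, Door operator trips=occurs → not all inputs occur → does not occur.
Safety circuit unavailable [OR]: Main brake coil offline=not, #1 drive VFD stuck=occurs, Auxiliary hoist motor 2 is down=not, Lower door interlock 2 degraded=not → at least one input occurs → occurs.
Leveling path inoperative [AND]: Primary governor switch trips=not, Safety circuit unavailable=occurs → not all inputs occur → does not occur.
Drive chain lost [OR]: Leveling path inoperative=not, Encoder 2 is out=not, Backup leveling sensor 2 failed=occurs → at least one input occurs → occurs.
Controller branch 2 down [OR]: Brake release unavailable=not, Redundant main contactor lost=not, Drive chain lost=occurs, #1 safety relay 2 lost=not → at least one input occurs → occurs.
Elevator stuck between floors [OR]: Door loop fails=not, Controller branch 2 down=occurs, Backup door operator 2 trips=not, Main contactor 2 offline=not → at least one input occurs → occurs.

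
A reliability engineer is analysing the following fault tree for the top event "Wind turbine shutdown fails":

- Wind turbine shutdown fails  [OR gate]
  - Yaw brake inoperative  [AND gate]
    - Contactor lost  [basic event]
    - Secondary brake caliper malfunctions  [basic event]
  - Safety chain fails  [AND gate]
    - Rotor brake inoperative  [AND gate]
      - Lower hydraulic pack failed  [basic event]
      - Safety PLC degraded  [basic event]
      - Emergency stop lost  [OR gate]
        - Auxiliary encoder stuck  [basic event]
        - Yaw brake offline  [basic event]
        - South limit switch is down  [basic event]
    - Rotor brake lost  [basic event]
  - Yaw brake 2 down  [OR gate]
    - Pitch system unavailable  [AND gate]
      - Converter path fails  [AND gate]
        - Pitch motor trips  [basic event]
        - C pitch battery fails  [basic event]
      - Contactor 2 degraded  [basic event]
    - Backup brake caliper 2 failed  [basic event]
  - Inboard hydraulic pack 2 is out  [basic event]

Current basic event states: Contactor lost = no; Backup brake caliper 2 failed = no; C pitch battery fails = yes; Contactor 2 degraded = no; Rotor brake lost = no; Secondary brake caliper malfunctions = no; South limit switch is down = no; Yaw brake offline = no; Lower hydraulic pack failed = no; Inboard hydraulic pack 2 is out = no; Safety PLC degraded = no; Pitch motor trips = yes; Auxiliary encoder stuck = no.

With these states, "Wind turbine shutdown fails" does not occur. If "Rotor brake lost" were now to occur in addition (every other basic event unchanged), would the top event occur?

Counterfactual: set "Rotor brake lost" to occurred.
Yaw brake inoperative [AND]: Contactor lost=not, Secondary brake caliper malfunctions=not → not all inputs occur → does not occur.
Emergency stop lost [OR]: Auxiliary encoder stuck=not, Yaw brake offline=not, South limit switch is down=not → no input occurs → does not occur.
Rotor brake inoperative [AND]: Lower hydraulic pack failed=not, Safety PLC degraded=not, Emergency stop lost=not → not all inputs occur → does not occur.
Safety chain fails [AND]: Rotor brake inoperative=not, Rotor brake lost=occurs → not all inputs occur → does not occur.
Converter path fails [AND]: Pitch motor trips=occurs, C pitch battery fails=occurs → all inputs occur → occurs.
Pitch system unavailable [AND]: Converter path fails=occurs, Contactor 2 degraded=not → not all inputs occur → does not occur.
Yaw brake 2 down [OR]: Pitch system unavailable=not, Backup brake caliper 2 failed=not → no input occurs → does not occur.
Wind turbine shutdown fails [OR]: Yaw brake inoperative=not, Safety chain fails=not, Yaw brake 2 down=not, Inboard hydraulic pack 2 is out=not → no input occurs → does not occur.

No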